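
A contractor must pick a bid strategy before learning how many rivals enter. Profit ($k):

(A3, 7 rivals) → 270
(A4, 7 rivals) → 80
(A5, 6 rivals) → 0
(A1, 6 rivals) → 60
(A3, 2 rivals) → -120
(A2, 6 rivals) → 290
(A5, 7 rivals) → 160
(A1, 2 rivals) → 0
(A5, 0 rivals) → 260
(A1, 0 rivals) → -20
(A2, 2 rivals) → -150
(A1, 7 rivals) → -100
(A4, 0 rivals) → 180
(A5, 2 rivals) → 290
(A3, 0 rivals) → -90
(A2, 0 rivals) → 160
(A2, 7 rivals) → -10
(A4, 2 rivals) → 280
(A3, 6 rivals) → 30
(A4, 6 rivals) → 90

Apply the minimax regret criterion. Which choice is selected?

Column bests: 0 rivals=260, 2 rivals=290, 6 rivals=290, 7 rivals=270.
A1 regrets: 280, 290, 230, 370 → max 370
A2 regrets: 100, 440, 0, 280 → max 440
A3 regrets: 350, 410, 260, 0 → max 410
A4 regrets: 80, 10, 200, 190 → max 200
A5 regrets: 0, 0, 290, 110 → max 290
Smallest max regret = 200 → A4.

A4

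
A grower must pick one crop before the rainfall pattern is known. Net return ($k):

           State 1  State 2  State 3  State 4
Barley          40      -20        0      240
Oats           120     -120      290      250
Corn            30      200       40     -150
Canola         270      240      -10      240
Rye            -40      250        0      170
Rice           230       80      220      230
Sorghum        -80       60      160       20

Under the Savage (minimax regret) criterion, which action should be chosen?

Column bests: State 1=270, State 2=250, State 3=290, State 4=250.
Barley regrets: 230, 270, 290, 10 → max 290
Oats regrets: 150, 370, 0, 0 → max 370
Corn regrets: 240, 50, 250, 400 → max 400
Canola regrets: 0, 10, 300, 10 → max 300
Rye regrets: 310, 0, 290, 80 → max 310
Rice regrets: 40, 170, 70, 20 → max 170
Sorghum regrets: 350, 190, 130, 230 → max 350
Smallest max regret = 170 → Rice.

Rice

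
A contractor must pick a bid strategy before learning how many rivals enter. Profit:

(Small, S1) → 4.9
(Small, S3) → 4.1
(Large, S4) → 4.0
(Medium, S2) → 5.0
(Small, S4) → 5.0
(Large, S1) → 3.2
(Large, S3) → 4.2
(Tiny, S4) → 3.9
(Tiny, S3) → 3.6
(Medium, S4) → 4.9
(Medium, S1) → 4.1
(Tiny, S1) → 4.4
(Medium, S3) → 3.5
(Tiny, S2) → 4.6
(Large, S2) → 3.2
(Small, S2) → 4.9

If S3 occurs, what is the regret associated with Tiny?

Best payoff under S3 is 4.2.
Regret = 4.2 − 3.6 = 0.6.

0.6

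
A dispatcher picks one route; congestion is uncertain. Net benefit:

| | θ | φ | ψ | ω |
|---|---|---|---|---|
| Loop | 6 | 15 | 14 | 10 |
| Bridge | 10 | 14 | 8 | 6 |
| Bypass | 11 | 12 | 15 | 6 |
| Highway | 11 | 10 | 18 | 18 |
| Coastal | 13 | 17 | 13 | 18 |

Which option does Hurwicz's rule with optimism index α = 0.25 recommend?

Coastal

Loop: 0.25·15 + 0.75·6 = 8.25
Bridge: 0.25·14 + 0.75·6 = 8
Bypass: 0.25·15 + 0.75·6 = 8.25
Highway: 0.25·18 + 0.75·10 = 12
Coastal: 0.25·18 + 0.75·13 = 14.25
Highest Hurwicz score = 14.25 → Coastal.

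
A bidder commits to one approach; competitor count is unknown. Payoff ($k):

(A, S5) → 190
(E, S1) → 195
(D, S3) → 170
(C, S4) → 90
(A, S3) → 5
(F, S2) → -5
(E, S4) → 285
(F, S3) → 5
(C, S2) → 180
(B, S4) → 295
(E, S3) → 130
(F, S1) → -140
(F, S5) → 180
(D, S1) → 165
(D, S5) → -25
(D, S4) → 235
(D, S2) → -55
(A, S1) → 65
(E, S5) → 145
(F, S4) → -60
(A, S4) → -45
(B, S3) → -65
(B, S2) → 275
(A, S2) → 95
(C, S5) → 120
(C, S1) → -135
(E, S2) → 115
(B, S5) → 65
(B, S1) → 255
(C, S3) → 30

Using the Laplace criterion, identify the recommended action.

Row averages: A=62, B=165, C=57, D=98, E=174, F=-4
Highest average = 174 → E.

E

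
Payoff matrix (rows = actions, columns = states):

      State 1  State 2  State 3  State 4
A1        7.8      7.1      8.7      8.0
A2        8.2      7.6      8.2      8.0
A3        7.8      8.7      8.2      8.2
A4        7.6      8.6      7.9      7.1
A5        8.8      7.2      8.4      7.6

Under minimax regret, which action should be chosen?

Column bests: State 1=8.8, State 2=8.7, State 3=8.7, State 4=8.2.
A1 regrets: 1.0, 1.6, 0.0, 0.2 → max 1.6
A2 regrets: 0.6, 1.1, 0.5, 0.2 → max 1.1
A3 regrets: 1.0, 0.0, 0.5, 0.0 → max 1.0
A4 regrets: 1.2, 0.1, 0.8, 1.1 → max 1.2
A5 regrets: 0.0, 1.5, 0.3, 0.6 → max 1.5
Smallest max regret = 1.0 → A3.

A3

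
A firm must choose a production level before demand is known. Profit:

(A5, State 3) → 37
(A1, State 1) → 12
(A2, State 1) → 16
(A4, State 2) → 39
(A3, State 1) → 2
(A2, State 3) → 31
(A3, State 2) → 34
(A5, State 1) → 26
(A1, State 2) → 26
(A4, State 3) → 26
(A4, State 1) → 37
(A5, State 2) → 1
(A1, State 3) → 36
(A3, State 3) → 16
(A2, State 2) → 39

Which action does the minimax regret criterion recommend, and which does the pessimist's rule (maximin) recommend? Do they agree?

Column bests: State 1=37, State 2=39, State 3=37.
A1 regrets: 25, 13, 1 → max 25
A2 regrets: 21, 0, 6 → max 21
A3 regrets: 35, 5, 21 → max 35
A4 regrets: 0, 0, 11 → max 11
A5 regrets: 11, 38, 0 → max 38
Smallest max regret = 11 → A4.
Row minima: A1=12, A2=16, A3=2, A4=26, A5=1
Best worst-case = 26 → A4.

minimax regret → A4; maximin → A4 (agree)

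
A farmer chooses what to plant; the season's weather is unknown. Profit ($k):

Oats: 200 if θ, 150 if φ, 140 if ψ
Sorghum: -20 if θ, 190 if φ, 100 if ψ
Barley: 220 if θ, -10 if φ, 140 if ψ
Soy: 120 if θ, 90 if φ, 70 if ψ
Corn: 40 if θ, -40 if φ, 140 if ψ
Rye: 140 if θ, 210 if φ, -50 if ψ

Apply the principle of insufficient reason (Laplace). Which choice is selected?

Oats

Row averages: Oats=490/3, Sorghum=90, Barley=350/3, Soy=280/3, Corn=140/3, Rye=100
Highest average = 490/3 → Oats.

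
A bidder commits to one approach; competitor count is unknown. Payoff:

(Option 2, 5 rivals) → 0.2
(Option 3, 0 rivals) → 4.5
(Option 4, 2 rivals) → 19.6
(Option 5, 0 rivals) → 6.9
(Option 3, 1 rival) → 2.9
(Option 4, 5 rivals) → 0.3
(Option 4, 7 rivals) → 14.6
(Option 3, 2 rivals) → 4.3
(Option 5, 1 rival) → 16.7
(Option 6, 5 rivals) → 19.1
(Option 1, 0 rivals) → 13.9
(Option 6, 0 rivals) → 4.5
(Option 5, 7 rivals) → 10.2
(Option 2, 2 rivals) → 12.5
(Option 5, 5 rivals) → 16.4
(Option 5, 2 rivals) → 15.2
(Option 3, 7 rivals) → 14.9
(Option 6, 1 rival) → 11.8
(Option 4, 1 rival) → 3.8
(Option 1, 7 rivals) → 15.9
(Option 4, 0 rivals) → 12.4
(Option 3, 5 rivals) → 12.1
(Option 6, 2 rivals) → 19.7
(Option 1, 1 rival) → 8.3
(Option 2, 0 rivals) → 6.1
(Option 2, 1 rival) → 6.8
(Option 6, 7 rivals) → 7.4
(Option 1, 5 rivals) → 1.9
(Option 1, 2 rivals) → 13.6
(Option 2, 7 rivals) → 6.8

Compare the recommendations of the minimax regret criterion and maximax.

minimax regret → Option 5; maximax → Option 6 (disagree)

Column bests: 0 rivals=13.9, 1 rival=16.7, 2 rivals=19.7, 5 rivals=19.1, 7 rivals=15.9.
Option 1 regrets: 0.0, 8.4, 6.1, 17.2, 0.0 → max 17.2
Option 2 regrets: 7.8, 9.9, 7.2, 18.9, 9.1 → max 18.9
Option 3 regrets: 9.4, 13.8, 15.4, 7.0, 1.0 → max 15.4
Option 4 regrets: 1.5, 12.9, 0.1, 18.8, 1.3 → max 18.8
Option 5 regrets: 7.0, 0.0, 4.5, 2.7, 5.7 → max 7.0
Option 6 regrets: 9.4, 4.9, 0.0, 0.0, 8.5 → max 9.4
Smallest max regret = 7.0 → Option 5.
Row maxima: Option 1=15.9, Option 2=12.5, Option 3=14.9, Option 4=19.6, Option 5=16.7, Option 6=19.7
Best best-case = 19.7 → Option 6.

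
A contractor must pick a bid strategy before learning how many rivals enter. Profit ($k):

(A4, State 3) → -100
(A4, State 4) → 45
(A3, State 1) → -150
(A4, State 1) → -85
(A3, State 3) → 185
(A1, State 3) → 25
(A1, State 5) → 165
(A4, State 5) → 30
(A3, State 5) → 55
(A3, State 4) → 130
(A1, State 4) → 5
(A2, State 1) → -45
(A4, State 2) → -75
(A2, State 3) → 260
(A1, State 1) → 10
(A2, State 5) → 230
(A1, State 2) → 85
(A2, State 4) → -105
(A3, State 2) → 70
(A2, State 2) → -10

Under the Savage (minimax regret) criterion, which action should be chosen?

Column bests: State 1=10, State 2=85, State 3=260, State 4=130, State 5=230.
A1 regrets: 0, 0, 235, 125, 65 → max 235
A2 regrets: 55, 95, 0, 235, 0 → max 235
A3 regrets: 160, 15, 75, 0, 175 → max 175
A4 regrets: 95, 160, 360, 85, 200 → max 360
Smallest max regret = 175 → A3.

A3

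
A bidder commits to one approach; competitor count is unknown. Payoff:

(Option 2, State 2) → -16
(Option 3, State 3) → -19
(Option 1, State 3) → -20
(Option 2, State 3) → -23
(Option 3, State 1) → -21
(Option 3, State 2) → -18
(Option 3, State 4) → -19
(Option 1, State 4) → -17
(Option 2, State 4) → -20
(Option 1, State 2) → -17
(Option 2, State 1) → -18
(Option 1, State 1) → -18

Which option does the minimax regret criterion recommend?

Column bests: State 1=-18, State 2=-16, State 3=-19, State 4=-17.
Option 1 regrets: 0, 1, 1, 0 → max 1
Option 2 regrets: 0, 0, 4, 3 → max 4
Option 3 regrets: 3, 2, 0, 2 → max 3
Smallest max regret = 1 → Option 1.

Option 1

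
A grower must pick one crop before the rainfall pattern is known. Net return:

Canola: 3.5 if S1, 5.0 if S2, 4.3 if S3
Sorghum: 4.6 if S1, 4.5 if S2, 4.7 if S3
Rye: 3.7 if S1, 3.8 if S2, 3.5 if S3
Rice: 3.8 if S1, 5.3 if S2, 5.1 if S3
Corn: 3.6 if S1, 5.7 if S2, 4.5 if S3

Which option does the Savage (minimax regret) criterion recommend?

Rice

Column bests: S1=4.6, S2=5.7, S3=5.1.
Canola regrets: 1.1, 0.7, 0.8 → max 1.1
Sorghum regrets: 0.0, 1.2, 0.4 → max 1.2
Rye regrets: 0.9, 1.9, 1.6 → max 1.9
Rice regrets: 0.8, 0.4, 0.0 → max 0.8
Corn regrets: 1.0, 0.0, 0.6 → max 1.0
Smallest max regret = 0.8 → Rice.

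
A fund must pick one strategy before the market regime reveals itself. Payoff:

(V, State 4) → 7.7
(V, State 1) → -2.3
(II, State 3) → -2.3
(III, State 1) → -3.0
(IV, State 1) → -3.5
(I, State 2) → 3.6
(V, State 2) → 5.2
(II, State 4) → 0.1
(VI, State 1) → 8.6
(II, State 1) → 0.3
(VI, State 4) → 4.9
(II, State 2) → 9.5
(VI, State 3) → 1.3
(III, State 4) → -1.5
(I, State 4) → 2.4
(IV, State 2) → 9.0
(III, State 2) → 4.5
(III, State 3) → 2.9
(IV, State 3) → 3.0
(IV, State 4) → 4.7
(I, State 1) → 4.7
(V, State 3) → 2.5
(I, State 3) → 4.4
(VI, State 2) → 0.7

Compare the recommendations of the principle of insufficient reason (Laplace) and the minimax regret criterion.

laplace → VI; minimax regret → I (disagree)

Row averages: I=3.775, II=1.9, III=0.725, IV=3.3, V=3.275, VI=3.875
Highest average = 3.875 → VI.
Column bests: State 1=8.6, State 2=9.5, State 3=4.4, State 4=7.7.
I regrets: 3.9, 5.9, 0.0, 5.3 → max 5.9
II regrets: 8.3, 0.0, 6.7, 7.6 → max 8.3
III regrets: 11.6, 5.0, 1.5, 9.2 → max 11.6
IV regrets: 12.1, 0.5, 1.4, 3.0 → max 12.1
V regrets: 10.9, 4.3, 1.9, 0.0 → max 10.9
VI regrets: 0.0, 8.8, 3.1, 2.8 → max 8.8
Smallest max regret = 5.9 → I.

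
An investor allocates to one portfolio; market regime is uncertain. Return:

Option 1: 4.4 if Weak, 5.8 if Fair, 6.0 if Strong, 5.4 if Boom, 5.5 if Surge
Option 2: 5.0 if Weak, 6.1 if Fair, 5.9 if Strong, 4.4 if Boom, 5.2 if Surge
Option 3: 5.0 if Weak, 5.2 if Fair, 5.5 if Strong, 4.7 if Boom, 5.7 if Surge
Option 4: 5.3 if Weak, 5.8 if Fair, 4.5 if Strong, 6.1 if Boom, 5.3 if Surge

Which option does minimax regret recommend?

Column bests: Weak=5.3, Fair=6.1, Strong=6.0, Boom=6.1, Surge=5.7.
Option 1 regrets: 0.9, 0.3, 0.0, 0.7, 0.2 → max 0.9
Option 2 regrets: 0.3, 0.0, 0.1, 1.7, 0.5 → max 1.7
Option 3 regrets: 0.3, 0.9, 0.5, 1.4, 0.0 → max 1.4
Option 4 regrets: 0.0, 0.3, 1.5, 0.0, 0.4 → max 1.5
Smallest max regret = 0.9 → Option 1.

Option 1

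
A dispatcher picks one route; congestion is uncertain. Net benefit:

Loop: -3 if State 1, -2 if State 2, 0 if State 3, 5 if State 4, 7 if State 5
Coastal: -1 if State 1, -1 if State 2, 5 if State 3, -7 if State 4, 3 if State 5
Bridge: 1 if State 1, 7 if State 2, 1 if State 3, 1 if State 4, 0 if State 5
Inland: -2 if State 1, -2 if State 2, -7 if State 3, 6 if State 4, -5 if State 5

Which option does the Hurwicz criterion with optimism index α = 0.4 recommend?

Bridge

Loop: 0.4·7 + 0.6·(-3) = 1
Coastal: 0.4·5 + 0.6·(-7) = -2.2
Bridge: 0.4·7 + 0.6·0 = 2.8
Inland: 0.4·6 + 0.6·(-7) = -1.8
Highest Hurwicz score = 2.8 → Bridge.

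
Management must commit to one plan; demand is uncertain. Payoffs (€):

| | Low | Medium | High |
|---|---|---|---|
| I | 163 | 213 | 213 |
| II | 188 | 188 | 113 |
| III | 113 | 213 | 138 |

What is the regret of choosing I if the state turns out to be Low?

Best payoff under Low is 188.
Regret = 188 − 163 = 25.

25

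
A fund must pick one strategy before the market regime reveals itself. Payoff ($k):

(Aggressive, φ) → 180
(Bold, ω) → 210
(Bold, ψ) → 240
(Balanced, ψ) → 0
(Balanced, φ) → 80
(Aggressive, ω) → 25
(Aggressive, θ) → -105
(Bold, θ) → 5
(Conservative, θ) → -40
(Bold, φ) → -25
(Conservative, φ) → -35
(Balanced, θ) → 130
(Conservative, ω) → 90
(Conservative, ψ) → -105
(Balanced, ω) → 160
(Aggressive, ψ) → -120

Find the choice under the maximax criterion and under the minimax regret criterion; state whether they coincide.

maximax → Bold; minimax regret → Bold (agree)

Row maxima: Conservative=90, Balanced=160, Aggressive=180, Bold=240
Best best-case = 240 → Bold.
Column bests: θ=130, φ=180, ψ=240, ω=210.
Conservative regrets: 170, 215, 345, 120 → max 345
Balanced regrets: 0, 100, 240, 50 → max 240
Aggressive regrets: 235, 0, 360, 185 → max 360
Bold regrets: 125, 205, 0, 0 → max 205
Smallest max regret = 205 → Bold.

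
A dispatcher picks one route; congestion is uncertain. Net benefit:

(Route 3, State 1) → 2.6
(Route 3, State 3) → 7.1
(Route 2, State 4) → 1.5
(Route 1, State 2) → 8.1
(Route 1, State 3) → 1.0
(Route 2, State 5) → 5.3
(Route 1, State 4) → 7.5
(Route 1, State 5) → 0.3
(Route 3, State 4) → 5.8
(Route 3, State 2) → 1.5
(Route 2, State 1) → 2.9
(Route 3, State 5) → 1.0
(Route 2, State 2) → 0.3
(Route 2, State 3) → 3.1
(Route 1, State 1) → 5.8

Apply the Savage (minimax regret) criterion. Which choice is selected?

Column bests: State 1=5.8, State 2=8.1, State 3=7.1, State 4=7.5, State 5=5.3.
Route 1 regrets: 0.0, 0.0, 6.1, 0.0, 5.0 → max 6.1
Route 2 regrets: 2.9, 7.8, 4.0, 6.0, 0.0 → max 7.8
Route 3 regrets: 3.2, 6.6, 0.0, 1.7, 4.3 → max 6.6
Smallest max regret = 6.1 → Route 1.

Route 1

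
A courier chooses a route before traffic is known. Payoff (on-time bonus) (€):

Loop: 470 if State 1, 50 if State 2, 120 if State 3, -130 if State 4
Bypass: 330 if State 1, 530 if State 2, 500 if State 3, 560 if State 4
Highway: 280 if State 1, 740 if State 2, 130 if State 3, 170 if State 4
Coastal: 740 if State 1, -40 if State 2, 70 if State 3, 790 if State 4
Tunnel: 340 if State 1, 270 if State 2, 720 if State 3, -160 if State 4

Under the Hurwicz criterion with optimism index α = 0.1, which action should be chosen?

Loop: 0.1·470 + 0.9·(-130) = -70
Bypass: 0.1·560 + 0.9·330 = 353
Highway: 0.1·740 + 0.9·130 = 191
Coastal: 0.1·790 + 0.9·(-40) = 43
Tunnel: 0.1·720 + 0.9·(-160) = -72
Highest Hurwicz score = 353 → Bypass.

Bypass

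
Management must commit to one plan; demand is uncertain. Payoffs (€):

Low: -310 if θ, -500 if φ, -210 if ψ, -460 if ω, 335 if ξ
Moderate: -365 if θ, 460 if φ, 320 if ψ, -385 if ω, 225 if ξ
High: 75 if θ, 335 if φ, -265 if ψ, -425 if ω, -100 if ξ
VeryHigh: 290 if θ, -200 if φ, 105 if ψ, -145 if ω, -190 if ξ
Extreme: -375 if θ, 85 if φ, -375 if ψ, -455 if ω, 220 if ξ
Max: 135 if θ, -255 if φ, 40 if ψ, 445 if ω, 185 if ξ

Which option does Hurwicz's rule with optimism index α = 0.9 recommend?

Low: 0.9·335 + 0.1·(-500) = 251.5
Moderate: 0.9·460 + 0.1·(-385) = 375.5
High: 0.9·335 + 0.1·(-425) = 259
VeryHigh: 0.9·290 + 0.1·(-200) = 241
Extreme: 0.9·220 + 0.1·(-455) = 152.5
Max: 0.9·445 + 0.1·(-255) = 375
Highest Hurwicz score = 375.5 → Moderate.

Moderate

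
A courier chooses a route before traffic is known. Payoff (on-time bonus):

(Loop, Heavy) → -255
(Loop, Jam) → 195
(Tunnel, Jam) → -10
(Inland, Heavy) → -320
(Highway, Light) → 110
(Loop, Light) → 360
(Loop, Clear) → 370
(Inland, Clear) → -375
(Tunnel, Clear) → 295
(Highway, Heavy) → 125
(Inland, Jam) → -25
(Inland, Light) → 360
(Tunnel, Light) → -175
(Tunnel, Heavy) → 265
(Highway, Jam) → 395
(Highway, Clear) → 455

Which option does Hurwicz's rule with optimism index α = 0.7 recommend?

Highway

Highway: 0.7·455 + 0.3·110 = 351.5
Tunnel: 0.7·295 + 0.3·(-175) = 154
Inland: 0.7·360 + 0.3·(-375) = 139.5
Loop: 0.7·370 + 0.3·(-255) = 182.5
Highest Hurwicz score = 351.5 → Highway.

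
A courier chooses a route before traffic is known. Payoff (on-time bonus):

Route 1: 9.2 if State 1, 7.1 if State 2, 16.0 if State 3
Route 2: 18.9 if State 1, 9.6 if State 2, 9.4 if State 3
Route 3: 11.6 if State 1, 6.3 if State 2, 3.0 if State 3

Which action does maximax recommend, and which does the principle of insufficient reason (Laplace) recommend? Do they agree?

maximax → Route 2; laplace → Route 2 (agree)

Row maxima: Route 1=16.0, Route 2=18.9, Route 3=11.6
Best best-case = 18.9 → Route 2.
Row averages: Route 1=323/30, Route 2=379/30, Route 3=209/30
Highest average = 379/30 → Route 2.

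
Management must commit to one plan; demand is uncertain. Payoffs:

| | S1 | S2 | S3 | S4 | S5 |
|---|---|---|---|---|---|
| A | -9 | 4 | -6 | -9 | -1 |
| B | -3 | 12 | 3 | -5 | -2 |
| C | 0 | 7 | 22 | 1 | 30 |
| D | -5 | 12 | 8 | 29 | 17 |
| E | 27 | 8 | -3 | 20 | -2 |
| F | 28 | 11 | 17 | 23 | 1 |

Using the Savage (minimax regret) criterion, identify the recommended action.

C

Column bests: S1=28, S2=12, S3=22, S4=29, S5=30.
A regrets: 37, 8, 28, 38, 31 → max 38
B regrets: 31, 0, 19, 34, 32 → max 34
C regrets: 28, 5, 0, 28, 0 → max 28
D regrets: 33, 0, 14, 0, 13 → max 33
E regrets: 1, 4, 25, 9, 32 → max 32
F regrets: 0, 1, 5, 6, 29 → max 29
Smallest max regret = 28 → C.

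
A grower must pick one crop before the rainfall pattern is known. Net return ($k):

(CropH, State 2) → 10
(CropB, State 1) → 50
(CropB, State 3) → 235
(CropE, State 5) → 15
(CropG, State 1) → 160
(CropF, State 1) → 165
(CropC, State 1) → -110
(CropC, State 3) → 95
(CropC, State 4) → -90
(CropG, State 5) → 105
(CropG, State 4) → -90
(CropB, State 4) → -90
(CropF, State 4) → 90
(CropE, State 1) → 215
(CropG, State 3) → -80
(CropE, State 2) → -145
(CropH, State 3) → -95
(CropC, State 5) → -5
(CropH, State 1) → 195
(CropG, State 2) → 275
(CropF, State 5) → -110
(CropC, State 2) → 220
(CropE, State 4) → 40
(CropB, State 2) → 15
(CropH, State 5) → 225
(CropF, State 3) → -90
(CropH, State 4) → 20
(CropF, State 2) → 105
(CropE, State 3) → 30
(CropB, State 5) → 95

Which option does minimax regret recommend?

Column bests: State 1=215, State 2=275, State 3=235, State 4=90, State 5=225.
CropC regrets: 325, 55, 140, 180, 230 → max 325
CropG regrets: 55, 0, 315, 180, 120 → max 315
CropE regrets: 0, 420, 205, 50, 210 → max 420
CropF regrets: 50, 170, 325, 0, 335 → max 335
CropB regrets: 165, 260, 0, 180, 130 → max 260
CropH regrets: 20, 265, 330, 70, 0 → max 330
Smallest max regret = 260 → CropB.

CropB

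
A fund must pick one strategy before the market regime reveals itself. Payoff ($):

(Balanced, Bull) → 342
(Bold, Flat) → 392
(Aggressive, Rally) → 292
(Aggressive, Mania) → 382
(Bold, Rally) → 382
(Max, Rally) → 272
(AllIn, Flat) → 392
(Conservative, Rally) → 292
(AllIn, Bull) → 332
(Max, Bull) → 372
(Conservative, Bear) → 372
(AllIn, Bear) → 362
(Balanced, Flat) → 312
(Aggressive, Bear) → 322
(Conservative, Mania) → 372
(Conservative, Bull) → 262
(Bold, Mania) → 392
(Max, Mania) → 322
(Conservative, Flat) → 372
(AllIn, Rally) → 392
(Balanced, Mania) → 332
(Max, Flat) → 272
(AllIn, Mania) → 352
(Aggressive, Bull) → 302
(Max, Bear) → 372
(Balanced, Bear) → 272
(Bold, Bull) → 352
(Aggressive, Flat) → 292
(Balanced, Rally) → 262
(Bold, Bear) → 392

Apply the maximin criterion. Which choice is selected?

Row minima: Conservative=262, Balanced=262, Aggressive=292, Bold=352, AllIn=332, Max=272
Best worst-case = 352 → Bold.

Bold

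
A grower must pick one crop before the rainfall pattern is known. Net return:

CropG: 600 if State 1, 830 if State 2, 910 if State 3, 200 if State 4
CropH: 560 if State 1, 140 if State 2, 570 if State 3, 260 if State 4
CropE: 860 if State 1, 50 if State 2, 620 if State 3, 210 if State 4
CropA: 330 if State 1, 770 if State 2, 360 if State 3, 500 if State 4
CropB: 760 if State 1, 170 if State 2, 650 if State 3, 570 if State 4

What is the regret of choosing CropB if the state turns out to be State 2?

660

Best payoff under State 2 is 830.
Regret = 830 − 170 = 660.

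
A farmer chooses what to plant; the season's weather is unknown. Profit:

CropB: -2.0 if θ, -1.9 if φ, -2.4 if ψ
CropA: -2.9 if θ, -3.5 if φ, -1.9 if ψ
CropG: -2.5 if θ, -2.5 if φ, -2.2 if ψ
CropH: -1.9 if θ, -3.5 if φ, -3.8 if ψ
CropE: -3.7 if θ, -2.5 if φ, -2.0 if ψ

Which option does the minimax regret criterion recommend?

CropB

Column bests: θ=-1.9, φ=-1.9, ψ=-1.9.
CropB regrets: 0.1, 0.0, 0.5 → max 0.5
CropA regrets: 1.0, 1.6, 0.0 → max 1.6
CropG regrets: 0.6, 0.6, 0.3 → max 0.6
CropH regrets: 0.0, 1.6, 1.9 → max 1.9
CropE regrets: 1.8, 0.6, 0.1 → max 1.8
Smallest max regret = 0.5 → CropB.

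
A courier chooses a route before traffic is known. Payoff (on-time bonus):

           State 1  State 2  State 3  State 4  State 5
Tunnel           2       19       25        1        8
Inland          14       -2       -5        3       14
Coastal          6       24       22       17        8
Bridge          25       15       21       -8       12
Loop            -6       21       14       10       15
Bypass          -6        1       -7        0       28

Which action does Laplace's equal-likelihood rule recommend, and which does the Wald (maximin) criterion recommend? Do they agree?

laplace → Coastal; maximin → Coastal (agree)

Row averages: Tunnel=11, Inland=4.8, Coastal=15.4, Bridge=13, Loop=10.8, Bypass=3.2
Highest average = 15.4 → Coastal.
Row minima: Tunnel=1, Inland=-5, Coastal=6, Bridge=-8, Loop=-6, Bypass=-7
Best worst-case = 6 → Coastal.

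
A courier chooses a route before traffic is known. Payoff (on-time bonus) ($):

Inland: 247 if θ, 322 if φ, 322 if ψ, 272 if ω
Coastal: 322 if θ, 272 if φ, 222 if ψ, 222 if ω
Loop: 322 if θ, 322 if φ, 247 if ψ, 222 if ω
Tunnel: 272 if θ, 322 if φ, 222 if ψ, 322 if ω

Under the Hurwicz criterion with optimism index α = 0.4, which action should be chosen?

Inland

Inland: 0.4·322 + 0.6·247 = 277
Coastal: 0.4·322 + 0.6·222 = 262
Loop: 0.4·322 + 0.6·222 = 262
Tunnel: 0.4·322 + 0.6·222 = 262
Highest Hurwicz score = 277 → Inland.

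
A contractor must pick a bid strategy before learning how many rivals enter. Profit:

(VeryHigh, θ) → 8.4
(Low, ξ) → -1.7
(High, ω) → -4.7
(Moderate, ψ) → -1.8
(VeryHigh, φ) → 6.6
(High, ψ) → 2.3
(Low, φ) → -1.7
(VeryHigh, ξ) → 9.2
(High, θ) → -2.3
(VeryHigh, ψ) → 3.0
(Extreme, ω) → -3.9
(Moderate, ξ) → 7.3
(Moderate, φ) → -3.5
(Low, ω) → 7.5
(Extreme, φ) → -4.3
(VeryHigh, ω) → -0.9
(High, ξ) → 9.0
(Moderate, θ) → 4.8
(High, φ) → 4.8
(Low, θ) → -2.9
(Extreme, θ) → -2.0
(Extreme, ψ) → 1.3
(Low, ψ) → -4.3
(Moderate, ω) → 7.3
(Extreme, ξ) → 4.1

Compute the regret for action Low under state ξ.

Best payoff under ξ is 9.2.
Regret = 9.2 − (-1.7) = 10.9.

10.9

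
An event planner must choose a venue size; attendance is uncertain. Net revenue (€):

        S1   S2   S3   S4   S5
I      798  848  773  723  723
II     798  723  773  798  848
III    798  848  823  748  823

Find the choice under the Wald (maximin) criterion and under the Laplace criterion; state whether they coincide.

maximin → III; laplace → III (agree)

Row minima: I=723, II=723, III=748
Best worst-case = 748 → III.
Row averages: I=773, II=788, III=808
Highest average = 808 → III.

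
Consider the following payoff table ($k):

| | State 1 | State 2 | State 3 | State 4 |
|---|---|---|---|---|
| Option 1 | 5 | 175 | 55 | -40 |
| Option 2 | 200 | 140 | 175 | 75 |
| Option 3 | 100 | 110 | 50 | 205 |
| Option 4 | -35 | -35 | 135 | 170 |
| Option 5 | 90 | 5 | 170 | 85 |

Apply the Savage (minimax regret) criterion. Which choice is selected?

Column bests: State 1=200, State 2=175, State 3=175, State 4=205.
Option 1 regrets: 195, 0, 120, 245 → max 245
Option 2 regrets: 0, 35, 0, 130 → max 130
Option 3 regrets: 100, 65, 125, 0 → max 125
Option 4 regrets: 235, 210, 40, 35 → max 235
Option 5 regrets: 110, 170, 5, 120 → max 170
Smallest max regret = 125 → Option 3.

Option 3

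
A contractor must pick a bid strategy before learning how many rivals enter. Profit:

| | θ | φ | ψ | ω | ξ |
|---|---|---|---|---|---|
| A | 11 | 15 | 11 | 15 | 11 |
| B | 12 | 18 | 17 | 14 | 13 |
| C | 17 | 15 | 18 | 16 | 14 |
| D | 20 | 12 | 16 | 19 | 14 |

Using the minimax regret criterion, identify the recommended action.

C

Column bests: θ=20, φ=18, ψ=18, ω=19, ξ=14.
A regrets: 9, 3, 7, 4, 3 → max 9
B regrets: 8, 0, 1, 5, 1 → max 8
C regrets: 3, 3, 0, 3, 0 → max 3
D regrets: 0, 6, 2, 0, 0 → max 6
Smallest max regret = 3 → C.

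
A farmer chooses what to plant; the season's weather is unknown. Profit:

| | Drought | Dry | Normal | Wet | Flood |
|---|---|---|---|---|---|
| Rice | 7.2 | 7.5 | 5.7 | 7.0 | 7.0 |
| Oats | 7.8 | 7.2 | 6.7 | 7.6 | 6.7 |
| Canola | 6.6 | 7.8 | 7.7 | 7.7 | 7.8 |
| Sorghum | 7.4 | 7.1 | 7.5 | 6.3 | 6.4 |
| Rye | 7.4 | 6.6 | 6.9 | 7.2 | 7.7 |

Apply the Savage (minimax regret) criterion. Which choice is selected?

Column bests: Drought=7.8, Dry=7.8, Normal=7.7, Wet=7.7, Flood=7.8.
Rice regrets: 0.6, 0.3, 2.0, 0.7, 0.8 → max 2.0
Oats regrets: 0.0, 0.6, 1.0, 0.1, 1.1 → max 1.1
Canola regrets: 1.2, 0.0, 0.0, 0.0, 0.0 → max 1.2
Sorghum regrets: 0.4, 0.7, 0.2, 1.4, 1.4 → max 1.4
Rye regrets: 0.4, 1.2, 0.8, 0.5, 0.1 → max 1.2
Smallest max regret = 1.1 → Oats.

Oats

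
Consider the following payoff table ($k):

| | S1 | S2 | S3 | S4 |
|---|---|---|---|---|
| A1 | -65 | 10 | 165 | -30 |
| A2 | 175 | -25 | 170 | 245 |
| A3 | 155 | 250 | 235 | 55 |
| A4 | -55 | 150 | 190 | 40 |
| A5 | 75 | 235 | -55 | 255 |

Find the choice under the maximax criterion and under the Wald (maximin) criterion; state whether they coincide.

maximax → A5; maximin → A3 (disagree)

Row maxima: A1=165, A2=245, A3=250, A4=190, A5=255
Best best-case = 255 → A5.
Row minima: A1=-65, A2=-25, A3=55, A4=-55, A5=-55
Best worst-case = 55 → A3.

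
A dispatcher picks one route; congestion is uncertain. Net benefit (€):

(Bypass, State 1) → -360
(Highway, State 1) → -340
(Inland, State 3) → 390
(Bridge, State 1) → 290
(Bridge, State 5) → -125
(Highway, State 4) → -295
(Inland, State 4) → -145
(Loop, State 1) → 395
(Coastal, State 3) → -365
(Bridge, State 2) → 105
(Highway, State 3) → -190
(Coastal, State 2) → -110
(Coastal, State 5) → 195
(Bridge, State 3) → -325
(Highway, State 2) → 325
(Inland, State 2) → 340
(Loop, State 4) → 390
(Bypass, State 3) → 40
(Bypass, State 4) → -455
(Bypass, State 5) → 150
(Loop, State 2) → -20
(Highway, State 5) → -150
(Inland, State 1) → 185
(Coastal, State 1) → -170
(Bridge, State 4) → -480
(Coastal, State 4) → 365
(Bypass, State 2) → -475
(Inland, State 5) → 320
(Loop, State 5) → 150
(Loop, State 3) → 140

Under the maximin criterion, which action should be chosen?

Row minima: Bridge=-480, Highway=-340, Inland=-145, Loop=-20, Bypass=-475, Coastal=-365
Best worst-case = -20 → Loop.

Loop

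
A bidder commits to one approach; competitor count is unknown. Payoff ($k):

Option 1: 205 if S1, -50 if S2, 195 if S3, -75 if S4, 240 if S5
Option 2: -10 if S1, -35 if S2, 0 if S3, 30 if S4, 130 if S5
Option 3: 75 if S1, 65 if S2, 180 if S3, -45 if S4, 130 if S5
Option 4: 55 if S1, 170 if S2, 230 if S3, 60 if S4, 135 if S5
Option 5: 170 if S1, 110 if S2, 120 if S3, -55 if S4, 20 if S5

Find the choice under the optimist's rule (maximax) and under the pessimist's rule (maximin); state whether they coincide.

Row maxima: Option 1=240, Option 2=130, Option 3=180, Option 4=230, Option 5=170
Best best-case = 240 → Option 1.
Row minima: Option 1=-75, Option 2=-35, Option 3=-45, Option 4=55, Option 5=-55
Best worst-case = 55 → Option 4.

maximax → Option 1; maximin → Option 4 (disagree)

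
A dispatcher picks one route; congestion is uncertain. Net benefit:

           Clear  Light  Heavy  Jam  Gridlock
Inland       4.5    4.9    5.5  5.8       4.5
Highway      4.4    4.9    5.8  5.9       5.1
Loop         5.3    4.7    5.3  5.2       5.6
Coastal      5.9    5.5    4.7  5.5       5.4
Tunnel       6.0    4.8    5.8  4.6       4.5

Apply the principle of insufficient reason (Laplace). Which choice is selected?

Coastal

Row averages: Inland=5.04, Highway=5.22, Loop=5.22, Coastal=5.4, Tunnel=5.14
Highest average = 5.4 → Coastal.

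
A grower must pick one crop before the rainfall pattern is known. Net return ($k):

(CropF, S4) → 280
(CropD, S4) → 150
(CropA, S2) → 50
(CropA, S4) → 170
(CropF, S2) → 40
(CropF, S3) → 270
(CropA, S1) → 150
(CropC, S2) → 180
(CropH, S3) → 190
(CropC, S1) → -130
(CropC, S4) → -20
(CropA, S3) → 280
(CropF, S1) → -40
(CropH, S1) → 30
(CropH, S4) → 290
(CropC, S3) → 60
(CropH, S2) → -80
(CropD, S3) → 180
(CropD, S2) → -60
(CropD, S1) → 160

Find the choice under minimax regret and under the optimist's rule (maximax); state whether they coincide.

Column bests: S1=160, S2=180, S3=280, S4=290.
CropF regrets: 200, 140, 10, 10 → max 200
CropH regrets: 130, 260, 90, 0 → max 260
CropA regrets: 10, 130, 0, 120 → max 130
CropD regrets: 0, 240, 100, 140 → max 240
CropC regrets: 290, 0, 220, 310 → max 310
Smallest max regret = 130 → CropA.
Row maxima: CropF=280, CropH=290, CropA=280, CropD=180, CropC=180
Best best-case = 290 → CropH.

minimax regret → CropA; maximax → CropH (disagree)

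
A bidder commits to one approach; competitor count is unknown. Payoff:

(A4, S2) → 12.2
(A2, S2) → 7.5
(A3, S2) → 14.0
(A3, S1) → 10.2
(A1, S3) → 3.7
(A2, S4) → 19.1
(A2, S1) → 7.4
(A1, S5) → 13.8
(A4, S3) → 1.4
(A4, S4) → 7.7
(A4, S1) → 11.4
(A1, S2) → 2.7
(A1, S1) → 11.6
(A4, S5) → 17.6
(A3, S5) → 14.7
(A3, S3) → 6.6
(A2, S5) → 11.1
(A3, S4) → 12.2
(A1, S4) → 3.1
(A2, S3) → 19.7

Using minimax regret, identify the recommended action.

A2

Column bests: S1=11.6, S2=14.0, S3=19.7, S4=19.1, S5=17.6.
A1 regrets: 0.0, 11.3, 16.0, 16.0, 3.8 → max 16.0
A2 regrets: 4.2, 6.5, 0.0, 0.0, 6.5 → max 6.5
A3 regrets: 1.4, 0.0, 13.1, 6.9, 2.9 → max 13.1
A4 regrets: 0.2, 1.8, 18.3, 11.4, 0.0 → max 18.3
Smallest max regret = 6.5 → A2.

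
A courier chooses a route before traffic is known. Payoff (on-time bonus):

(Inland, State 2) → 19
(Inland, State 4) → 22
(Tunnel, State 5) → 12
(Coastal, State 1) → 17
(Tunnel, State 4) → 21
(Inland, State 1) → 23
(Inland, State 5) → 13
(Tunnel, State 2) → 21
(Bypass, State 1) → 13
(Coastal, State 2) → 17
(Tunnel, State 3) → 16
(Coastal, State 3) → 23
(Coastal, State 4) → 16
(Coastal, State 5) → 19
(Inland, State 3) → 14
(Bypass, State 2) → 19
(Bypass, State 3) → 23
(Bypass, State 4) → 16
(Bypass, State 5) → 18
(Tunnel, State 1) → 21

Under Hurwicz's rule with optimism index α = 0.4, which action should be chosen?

Tunnel: 0.4·21 + 0.6·12 = 15.6
Coastal: 0.4·23 + 0.6·16 = 18.8
Bypass: 0.4·23 + 0.6·13 = 17
Inland: 0.4·23 + 0.6·13 = 17
Highest Hurwicz score = 18.8 → Coastal.

Coastal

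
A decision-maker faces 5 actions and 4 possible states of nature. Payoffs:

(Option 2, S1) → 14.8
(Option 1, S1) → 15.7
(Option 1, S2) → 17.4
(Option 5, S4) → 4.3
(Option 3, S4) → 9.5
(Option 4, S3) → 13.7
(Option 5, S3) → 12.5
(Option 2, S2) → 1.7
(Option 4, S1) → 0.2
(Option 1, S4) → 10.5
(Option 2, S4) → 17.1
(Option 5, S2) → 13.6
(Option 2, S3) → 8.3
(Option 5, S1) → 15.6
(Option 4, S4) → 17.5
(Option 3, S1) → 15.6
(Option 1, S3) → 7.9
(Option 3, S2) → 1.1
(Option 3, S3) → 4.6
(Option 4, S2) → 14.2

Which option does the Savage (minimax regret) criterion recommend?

Column bests: S1=15.7, S2=17.4, S3=13.7, S4=17.5.
Option 1 regrets: 0.0, 0.0, 5.8, 7.0 → max 7.0
Option 2 regrets: 0.9, 15.7, 5.4, 0.4 → max 15.7
Option 3 regrets: 0.1, 16.3, 9.1, 8.0 → max 16.3
Option 4 regrets: 15.5, 3.2, 0.0, 0.0 → max 15.5
Option 5 regrets: 0.1, 3.8, 1.2, 13.2 → max 13.2
Smallest max regret = 7.0 → Option 1.

Option 1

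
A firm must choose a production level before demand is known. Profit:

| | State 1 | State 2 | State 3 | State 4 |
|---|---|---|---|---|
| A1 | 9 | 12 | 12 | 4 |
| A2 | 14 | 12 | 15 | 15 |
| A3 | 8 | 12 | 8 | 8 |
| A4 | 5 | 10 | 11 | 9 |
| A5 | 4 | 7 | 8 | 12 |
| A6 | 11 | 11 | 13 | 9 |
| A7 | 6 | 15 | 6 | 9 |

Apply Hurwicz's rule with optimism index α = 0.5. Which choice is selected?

A2

A1: 0.5·12 + 0.5·4 = 8
A2: 0.5·15 + 0.5·12 = 13.5
A3: 0.5·12 + 0.5·8 = 10
A4: 0.5·11 + 0.5·5 = 8
A5: 0.5·12 + 0.5·4 = 8
A6: 0.5·13 + 0.5·9 = 11
A7: 0.5·15 + 0.5·6 = 10.5
Highest Hurwicz score = 13.5 → A2.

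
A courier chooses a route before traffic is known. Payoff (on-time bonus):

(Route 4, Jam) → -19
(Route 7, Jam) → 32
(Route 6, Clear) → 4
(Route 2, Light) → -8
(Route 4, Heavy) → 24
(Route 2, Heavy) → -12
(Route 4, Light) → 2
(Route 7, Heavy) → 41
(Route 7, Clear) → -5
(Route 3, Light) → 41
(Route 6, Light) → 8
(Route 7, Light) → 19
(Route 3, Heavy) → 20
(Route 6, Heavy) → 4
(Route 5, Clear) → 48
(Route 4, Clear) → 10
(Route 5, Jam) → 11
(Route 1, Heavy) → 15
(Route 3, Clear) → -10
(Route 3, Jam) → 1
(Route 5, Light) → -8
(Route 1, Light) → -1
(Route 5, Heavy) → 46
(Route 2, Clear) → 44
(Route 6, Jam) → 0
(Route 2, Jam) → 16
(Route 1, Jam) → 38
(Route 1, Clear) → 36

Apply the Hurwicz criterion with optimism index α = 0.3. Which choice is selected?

Route 1

Route 1: 0.3·38 + 0.7·(-1) = 10.7
Route 2: 0.3·44 + 0.7·(-12) = 4.8
Route 3: 0.3·41 + 0.7·(-10) = 5.3
Route 4: 0.3·24 + 0.7·(-19) = -6.1
Route 5: 0.3·48 + 0.7·(-8) = 8.8
Route 6: 0.3·8 + 0.7·0 = 2.4
Route 7: 0.3·41 + 0.7·(-5) = 8.8
Highest Hurwicz score = 10.7 → Route 1.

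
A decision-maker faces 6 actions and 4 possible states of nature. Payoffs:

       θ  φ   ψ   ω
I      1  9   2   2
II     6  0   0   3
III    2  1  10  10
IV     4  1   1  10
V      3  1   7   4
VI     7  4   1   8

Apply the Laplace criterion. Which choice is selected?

Row averages: I=3.5, II=2.25, III=5.75, IV=4, V=3.75, VI=5
Highest average = 5.75 → III.

III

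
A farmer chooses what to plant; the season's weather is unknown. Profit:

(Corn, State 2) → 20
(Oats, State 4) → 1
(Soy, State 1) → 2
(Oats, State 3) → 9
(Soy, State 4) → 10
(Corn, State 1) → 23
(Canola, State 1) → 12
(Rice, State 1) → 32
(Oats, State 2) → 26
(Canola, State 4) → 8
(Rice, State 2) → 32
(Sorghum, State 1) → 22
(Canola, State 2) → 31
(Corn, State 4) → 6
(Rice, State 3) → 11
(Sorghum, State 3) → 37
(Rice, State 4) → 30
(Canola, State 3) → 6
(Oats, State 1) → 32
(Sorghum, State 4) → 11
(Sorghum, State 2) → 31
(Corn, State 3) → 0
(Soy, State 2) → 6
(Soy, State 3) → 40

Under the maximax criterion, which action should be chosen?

Soy

Row maxima: Oats=32, Soy=40, Rice=32, Sorghum=37, Corn=23, Canola=31
Best best-case = 40 → Soy.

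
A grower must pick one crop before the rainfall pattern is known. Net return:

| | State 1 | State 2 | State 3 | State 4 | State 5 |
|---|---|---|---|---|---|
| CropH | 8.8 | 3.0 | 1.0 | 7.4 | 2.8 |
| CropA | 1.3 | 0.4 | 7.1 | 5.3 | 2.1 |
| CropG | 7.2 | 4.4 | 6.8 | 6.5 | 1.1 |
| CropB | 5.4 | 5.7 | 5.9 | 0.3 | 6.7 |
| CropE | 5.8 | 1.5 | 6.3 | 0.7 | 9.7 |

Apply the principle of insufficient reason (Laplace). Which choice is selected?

Row averages: CropH=4.6, CropA=3.24, CropG=5.2, CropB=4.8, CropE=4.8
Highest average = 5.2 → CropG.

CropG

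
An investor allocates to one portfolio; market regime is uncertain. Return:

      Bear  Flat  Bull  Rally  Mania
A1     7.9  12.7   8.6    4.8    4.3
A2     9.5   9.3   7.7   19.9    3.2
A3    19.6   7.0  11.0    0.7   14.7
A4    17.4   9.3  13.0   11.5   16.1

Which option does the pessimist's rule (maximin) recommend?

A4

Row minima: A1=4.3, A2=3.2, A3=0.7, A4=9.3
Best worst-case = 9.3 → A4.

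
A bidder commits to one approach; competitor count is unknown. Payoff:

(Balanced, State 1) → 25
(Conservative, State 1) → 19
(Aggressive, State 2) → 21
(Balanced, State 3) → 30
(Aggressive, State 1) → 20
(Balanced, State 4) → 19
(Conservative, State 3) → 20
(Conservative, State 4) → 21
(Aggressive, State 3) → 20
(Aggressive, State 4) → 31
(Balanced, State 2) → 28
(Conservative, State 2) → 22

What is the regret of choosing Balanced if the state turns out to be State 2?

0

Best payoff under State 2 is 28.
Regret = 28 − 28 = 0.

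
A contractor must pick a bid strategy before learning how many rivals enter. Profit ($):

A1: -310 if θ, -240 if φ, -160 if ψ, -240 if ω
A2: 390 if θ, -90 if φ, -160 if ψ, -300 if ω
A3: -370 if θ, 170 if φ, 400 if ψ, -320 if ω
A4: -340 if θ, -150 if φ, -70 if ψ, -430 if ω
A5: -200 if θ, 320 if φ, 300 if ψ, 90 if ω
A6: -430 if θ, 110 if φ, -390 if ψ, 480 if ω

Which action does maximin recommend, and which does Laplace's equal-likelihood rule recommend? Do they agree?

Row minima: A1=-310, A2=-300, A3=-370, A4=-430, A5=-200, A6=-430
Best worst-case = -200 → A5.
Row averages: A1=-237.5, A2=-40, A3=-30, A4=-247.5, A5=127.5, A6=-57.5
Highest average = 127.5 → A5.

maximin → A5; laplace → A5 (agree)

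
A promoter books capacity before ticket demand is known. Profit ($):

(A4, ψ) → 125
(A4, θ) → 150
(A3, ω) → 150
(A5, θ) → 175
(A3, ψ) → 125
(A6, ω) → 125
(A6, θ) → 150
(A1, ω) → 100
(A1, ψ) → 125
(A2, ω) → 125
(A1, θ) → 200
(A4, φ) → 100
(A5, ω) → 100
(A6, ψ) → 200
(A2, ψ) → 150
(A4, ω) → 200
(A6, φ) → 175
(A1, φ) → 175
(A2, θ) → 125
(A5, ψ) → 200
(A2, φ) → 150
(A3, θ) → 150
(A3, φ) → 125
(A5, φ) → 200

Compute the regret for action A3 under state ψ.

Best payoff under ψ is 200.
Regret = 200 − 125 = 75.

75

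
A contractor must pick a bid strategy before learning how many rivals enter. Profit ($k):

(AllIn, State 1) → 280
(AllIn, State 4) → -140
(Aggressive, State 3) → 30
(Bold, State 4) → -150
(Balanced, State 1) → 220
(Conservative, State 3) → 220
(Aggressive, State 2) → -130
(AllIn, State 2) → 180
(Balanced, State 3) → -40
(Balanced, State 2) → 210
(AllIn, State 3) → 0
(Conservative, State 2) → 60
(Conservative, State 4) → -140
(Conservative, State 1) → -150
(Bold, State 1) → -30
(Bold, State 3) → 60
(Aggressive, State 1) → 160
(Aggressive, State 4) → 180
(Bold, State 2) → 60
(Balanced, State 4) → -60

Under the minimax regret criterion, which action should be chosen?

Balanced

Column bests: State 1=280, State 2=210, State 3=220, State 4=180.
Conservative regrets: 430, 150, 0, 320 → max 430
Balanced regrets: 60, 0, 260, 240 → max 260
Aggressive regrets: 120, 340, 190, 0 → max 340
Bold regrets: 310, 150, 160, 330 → max 330
AllIn regrets: 0, 30, 220, 320 → max 320
Smallest max regret = 260 → Balanced.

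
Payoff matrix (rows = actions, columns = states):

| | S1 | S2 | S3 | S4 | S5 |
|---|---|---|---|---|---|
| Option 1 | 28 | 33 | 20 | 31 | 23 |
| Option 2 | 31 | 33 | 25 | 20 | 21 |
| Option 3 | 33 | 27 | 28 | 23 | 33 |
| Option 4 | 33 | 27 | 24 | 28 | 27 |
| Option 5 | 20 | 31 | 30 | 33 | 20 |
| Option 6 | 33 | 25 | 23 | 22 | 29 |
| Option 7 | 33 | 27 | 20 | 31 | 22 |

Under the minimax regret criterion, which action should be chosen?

Option 4

Column bests: S1=33, S2=33, S3=30, S4=33, S5=33.
Option 1 regrets: 5, 0, 10, 2, 10 → max 10
Option 2 regrets: 2, 0, 5, 13, 12 → max 13
Option 3 regrets: 0, 6, 2, 10, 0 → max 10
Option 4 regrets: 0, 6, 6, 5, 6 → max 6
Option 5 regrets: 13, 2, 0, 0, 13 → max 13
Option 6 regrets: 0, 8, 7, 11, 4 → max 11
Option 7 regrets: 0, 6, 10, 2, 11 → max 11
Smallest max regret = 6 → Option 4.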